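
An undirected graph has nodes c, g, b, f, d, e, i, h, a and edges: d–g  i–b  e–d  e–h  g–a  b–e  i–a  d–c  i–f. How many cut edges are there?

The edges on the cycle i-b-e-d-g-a-i are not bridges since each lies on that cycle.
But removing c–d disconnects c from d; removing e–h disconnects e from h; removing i–f disconnects i from f — these are bridges.
That makes 3 bridges.

3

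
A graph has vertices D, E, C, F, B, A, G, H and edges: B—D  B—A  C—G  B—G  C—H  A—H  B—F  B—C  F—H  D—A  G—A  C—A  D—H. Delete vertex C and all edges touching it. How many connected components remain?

2

With C gone, the remaining components are: {E}; {A, B, D, F, G, H}.
That is 2 components.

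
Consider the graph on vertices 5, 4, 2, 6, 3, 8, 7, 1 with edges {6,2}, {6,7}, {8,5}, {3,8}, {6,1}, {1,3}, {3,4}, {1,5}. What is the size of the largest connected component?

8

Starting from 1 we can reach 1, 2, 3, 4, 5, 6, 7, 8. That is one component of size 8.
The largest has 8 vertices.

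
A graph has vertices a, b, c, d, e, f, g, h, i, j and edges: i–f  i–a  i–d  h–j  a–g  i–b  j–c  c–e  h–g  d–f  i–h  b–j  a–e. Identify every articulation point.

i

Removing i increases the component count from 1 to 2, so i is a cut vertex.
By contrast removing f leaves 1 component; it is not a cut vertex. No other vertex is a cut vertex either.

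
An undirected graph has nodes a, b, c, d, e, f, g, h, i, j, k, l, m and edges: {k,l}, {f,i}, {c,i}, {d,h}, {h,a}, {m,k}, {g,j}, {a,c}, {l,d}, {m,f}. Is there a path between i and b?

No

The component containing i is {a, c, d, f, h, i, k, l, m}, and b is not in it.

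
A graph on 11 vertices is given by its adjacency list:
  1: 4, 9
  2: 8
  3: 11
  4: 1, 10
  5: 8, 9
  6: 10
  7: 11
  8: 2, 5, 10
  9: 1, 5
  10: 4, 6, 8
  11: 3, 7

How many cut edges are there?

4

The edges on the cycle 1-4-10-8-5-9-1 are not bridges since each lies on that cycle.
But removing 7-11 disconnects 7 from 11; removing 11-3 disconnects 11 from 3; removing 8-2 disconnects 8 from 2; removing 10-6 disconnects 10 from 6 — these are bridges.
That makes 4 bridges.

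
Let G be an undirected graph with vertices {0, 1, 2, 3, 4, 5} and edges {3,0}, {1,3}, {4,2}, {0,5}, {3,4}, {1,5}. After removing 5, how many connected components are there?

With 5 gone, the remaining components are: {0, 1, 2, 3, 4}.
That is 1 component.

1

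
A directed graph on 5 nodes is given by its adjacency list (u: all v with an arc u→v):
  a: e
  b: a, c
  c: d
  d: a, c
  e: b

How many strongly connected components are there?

{a, b, c, d, e} are all mutually reachable — one SCC of size 5.
That gives 1 strongly connected component.

1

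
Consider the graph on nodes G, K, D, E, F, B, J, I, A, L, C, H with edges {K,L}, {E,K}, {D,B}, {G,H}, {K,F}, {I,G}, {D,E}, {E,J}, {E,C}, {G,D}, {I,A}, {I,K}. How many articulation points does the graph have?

5

Removing D increases the component count from 1 to 2, so D is a cut vertex.
Removing E increases the component count from 1 to 3, so E is a cut vertex.
Removing G increases the component count from 1 to 2, so G is a cut vertex.
Likewise I, K are cut vertices.
By contrast removing B leaves 1 component; it is not a cut vertex. No other vertex is a cut vertex either.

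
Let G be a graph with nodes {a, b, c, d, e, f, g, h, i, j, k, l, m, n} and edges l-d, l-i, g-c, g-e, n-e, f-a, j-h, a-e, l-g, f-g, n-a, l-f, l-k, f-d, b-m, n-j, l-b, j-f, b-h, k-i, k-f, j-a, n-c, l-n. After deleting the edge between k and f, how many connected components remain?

k and f are still connected via k-l-f, so the component count stays at 1.

1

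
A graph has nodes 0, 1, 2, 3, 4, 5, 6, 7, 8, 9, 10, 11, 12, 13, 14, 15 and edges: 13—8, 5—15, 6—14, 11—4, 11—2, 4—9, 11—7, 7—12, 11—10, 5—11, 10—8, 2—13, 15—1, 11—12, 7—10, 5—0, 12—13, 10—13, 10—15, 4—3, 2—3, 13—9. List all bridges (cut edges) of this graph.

The edges on the cycle 11-7-10-8-13-12-11 are not bridges since each lies on that cycle.
But removing 6—14 disconnects 6 from 14; removing 0—5 disconnects 0 from 5; removing 1—15 disconnects 1 from 15 — these are bridges.

0-5, 1-15, 14-6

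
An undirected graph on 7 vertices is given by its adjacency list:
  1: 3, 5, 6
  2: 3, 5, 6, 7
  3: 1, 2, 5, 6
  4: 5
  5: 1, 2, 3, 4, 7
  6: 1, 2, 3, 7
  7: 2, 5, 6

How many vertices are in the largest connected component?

7

Starting from 1 we can reach 1, 2, 3, 4, 5, 6, 7. That is one component of size 7.
The largest has 7 vertices.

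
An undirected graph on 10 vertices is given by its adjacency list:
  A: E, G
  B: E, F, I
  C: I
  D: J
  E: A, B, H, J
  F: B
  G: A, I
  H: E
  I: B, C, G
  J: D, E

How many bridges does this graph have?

5

The edges on the cycle I-B-E-A-G-I are not bridges since each lies on that cycle.
But removing H-E disconnects H from E; removing B-F disconnects B from F; removing E-J disconnects E from J; removing J-D disconnects J from D — these are bridges.
In total 5 edges are bridges.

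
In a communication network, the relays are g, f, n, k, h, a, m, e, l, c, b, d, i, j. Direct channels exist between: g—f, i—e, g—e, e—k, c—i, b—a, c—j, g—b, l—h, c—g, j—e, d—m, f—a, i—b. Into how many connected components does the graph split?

4

n is isolated — a component by itself.
Starting from h we can reach h, l. That is one component of size 2.
Starting from d we can reach d, m. That is one component of size 2.
Starting from a we can reach a, b, c, e, f, g, i, j, k. That is one component of size 9.
Total: 4 components.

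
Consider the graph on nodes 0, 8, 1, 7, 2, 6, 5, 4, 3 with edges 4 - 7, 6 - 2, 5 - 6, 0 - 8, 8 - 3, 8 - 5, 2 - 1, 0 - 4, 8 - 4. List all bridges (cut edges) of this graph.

The edges on the cycle 0-8-4-0 are not bridges since each lies on that cycle.
But removing 5 - 6 disconnects 5 from 6; removing 7 - 4 disconnects 7 from 4; removing 6 - 2 disconnects 6 from 2; removing 2 - 1 disconnects 2 from 1 — these are bridges.
In total 6 edges are bridges.

1-2, 2-6, 3-8, 4-7, 5-6, 5-8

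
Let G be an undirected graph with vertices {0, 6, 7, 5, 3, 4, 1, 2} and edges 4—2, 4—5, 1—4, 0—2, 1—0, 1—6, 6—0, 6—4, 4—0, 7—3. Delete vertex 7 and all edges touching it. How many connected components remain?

2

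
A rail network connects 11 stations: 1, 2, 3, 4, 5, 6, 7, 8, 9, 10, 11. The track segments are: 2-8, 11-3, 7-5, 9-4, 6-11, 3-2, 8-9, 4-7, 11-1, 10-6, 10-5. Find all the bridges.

The edges on the cycle 10-6-11-3-2-8-9-4-7-5-10 are not bridges since each lies on that cycle.
But removing 11-1 disconnects 11 from 1 — this is a bridge.

1-11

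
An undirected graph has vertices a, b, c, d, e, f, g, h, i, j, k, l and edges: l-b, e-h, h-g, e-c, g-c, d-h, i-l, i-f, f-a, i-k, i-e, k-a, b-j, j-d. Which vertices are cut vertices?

i

Removing i increases the component count from 1 to 2, so i is a cut vertex.
By contrast removing k leaves 1 component; it is not a cut vertex. No other vertex is a cut vertex either.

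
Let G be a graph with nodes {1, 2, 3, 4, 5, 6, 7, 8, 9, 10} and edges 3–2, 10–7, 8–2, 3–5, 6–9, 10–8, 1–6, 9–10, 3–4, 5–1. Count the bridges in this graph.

2

The edges on the cycle 3-5-1-6-9-10-8-2-3 are not bridges since each lies on that cycle.
But removing 7–10 disconnects 7 from 10; removing 3–4 disconnects 3 from 4 — these are bridges.
That makes 2 bridges.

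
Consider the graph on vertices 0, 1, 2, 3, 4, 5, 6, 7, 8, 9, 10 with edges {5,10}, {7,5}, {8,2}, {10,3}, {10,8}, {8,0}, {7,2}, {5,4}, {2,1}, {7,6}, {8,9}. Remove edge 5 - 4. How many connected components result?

Before removal there is 1 component.
5 - 4 is a bridge — removing it separates 5's side from 4's side.
After removal: 2 components.

2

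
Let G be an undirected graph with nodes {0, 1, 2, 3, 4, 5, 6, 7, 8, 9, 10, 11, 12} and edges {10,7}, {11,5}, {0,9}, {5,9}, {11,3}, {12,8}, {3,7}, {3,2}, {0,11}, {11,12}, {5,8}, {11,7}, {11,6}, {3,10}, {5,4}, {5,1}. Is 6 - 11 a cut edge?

Removing 6 - 11 leaves no path between 6 and 11: the component count goes from 1 to 2. So it is a bridge.

Yes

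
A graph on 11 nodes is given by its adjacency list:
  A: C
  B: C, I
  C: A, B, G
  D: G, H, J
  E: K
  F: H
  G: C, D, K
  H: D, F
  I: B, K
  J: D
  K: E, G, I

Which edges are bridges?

A-C, D-G, D-H, D-J, E-K, F-H

The edges on the cycle B-I-K-G-C-B are not bridges since each lies on that cycle.
But removing C-A disconnects C from A; removing H-F disconnects H from F; removing J-D disconnects J from D; removing G-D disconnects G from D — these are bridges.
In total 6 edges are bridges.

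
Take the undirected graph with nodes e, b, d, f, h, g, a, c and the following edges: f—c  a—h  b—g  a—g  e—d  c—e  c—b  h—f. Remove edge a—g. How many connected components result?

1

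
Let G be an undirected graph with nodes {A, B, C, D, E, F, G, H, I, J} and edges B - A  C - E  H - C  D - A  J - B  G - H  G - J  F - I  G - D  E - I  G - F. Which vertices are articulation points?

G

Removing G increases the component count from 1 to 2, so G is a cut vertex.
By contrast removing C leaves 1 component; it is not a cut vertex. No other vertex is a cut vertex either.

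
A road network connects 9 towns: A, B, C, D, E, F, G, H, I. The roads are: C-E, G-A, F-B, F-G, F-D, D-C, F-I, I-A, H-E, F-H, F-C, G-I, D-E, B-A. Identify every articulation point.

F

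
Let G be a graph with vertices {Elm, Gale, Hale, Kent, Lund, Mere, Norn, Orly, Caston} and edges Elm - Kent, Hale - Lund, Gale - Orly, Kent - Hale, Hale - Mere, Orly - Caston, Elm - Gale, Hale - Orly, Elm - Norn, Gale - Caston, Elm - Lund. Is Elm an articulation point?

Deleting Elm raises the number of components from 1 to 2, so Elm is a cut vertex.

Yes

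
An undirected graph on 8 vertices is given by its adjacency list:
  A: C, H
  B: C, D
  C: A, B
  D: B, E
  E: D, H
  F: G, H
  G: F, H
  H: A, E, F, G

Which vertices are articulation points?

Removing H increases the component count from 1 to 2, so H is a cut vertex.
By contrast removing G leaves 1 component; it is not a cut vertex. No other vertex is a cut vertex either.

H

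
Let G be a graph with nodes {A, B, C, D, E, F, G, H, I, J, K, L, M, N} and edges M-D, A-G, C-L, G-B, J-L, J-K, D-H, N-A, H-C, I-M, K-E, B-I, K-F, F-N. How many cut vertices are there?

1

Removing K increases the component count from 1 to 2, so K is a cut vertex.
By contrast removing F leaves 1 component; it is not a cut vertex. No other vertex is a cut vertex either.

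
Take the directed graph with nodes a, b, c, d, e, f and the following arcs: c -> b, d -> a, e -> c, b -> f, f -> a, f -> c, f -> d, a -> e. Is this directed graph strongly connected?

Yes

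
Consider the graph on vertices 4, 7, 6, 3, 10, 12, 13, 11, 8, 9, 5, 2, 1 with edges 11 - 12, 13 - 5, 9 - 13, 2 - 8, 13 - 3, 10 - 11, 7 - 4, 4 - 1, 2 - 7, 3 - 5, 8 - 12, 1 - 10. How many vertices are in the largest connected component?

8

6 is isolated — a component by itself.
Starting from 3 we can reach 3, 5, 9, 13. That is one component of size 4.
Starting from 1 we can reach 1, 2, 4, 7, 8, 10, 11, 12. That is one component of size 8.
The largest has 8 vertices.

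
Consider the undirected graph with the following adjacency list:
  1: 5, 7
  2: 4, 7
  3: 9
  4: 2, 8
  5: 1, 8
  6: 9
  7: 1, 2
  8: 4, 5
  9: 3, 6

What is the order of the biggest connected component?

6

Starting from 3 we can reach 3, 6, 9. That is one component of size 3.
Starting from 1 we can reach 1, 2, 4, 5, 7, 8. That is one component of size 6.
The largest has 6 vertices.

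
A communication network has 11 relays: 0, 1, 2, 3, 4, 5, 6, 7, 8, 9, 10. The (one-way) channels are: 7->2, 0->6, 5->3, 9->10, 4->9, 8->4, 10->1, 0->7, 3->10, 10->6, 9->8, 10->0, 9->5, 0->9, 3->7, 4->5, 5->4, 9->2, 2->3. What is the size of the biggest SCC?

{0, 2, 3, 4, 5, 7, 8, 9, 10} are all mutually reachable — one SCC of size 9.
{1} is an SCC by itself.
{6} is an SCC by itself.
The largest has 9 vertices.

9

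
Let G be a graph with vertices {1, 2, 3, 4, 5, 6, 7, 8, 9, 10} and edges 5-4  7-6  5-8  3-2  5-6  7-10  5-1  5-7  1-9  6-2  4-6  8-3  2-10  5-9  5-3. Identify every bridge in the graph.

none

The edges on the cycle 5-1-9-5 are not bridges since each lies on that cycle.
Every edge lies on some cycle, so there are no bridges.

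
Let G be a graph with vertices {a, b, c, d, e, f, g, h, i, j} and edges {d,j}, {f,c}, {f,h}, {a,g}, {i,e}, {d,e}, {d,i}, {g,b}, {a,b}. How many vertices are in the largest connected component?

4

Starting from a we can reach a, b, g. That is one component of size 3.
Starting from c we can reach c, f, h. That is one component of size 3.
Starting from d we can reach d, e, i, j. That is one component of size 4.
The largest has 4 vertices.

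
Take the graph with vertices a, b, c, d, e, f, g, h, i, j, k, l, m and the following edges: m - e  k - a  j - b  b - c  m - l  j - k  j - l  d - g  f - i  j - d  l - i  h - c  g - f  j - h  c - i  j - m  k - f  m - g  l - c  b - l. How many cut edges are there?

The edges on the cycle j-h-c-l-j are not bridges since each lies on that cycle.
But removing a - k disconnects a from k; removing e - m disconnects e from m — these are bridges.
That makes 2 bridges.

2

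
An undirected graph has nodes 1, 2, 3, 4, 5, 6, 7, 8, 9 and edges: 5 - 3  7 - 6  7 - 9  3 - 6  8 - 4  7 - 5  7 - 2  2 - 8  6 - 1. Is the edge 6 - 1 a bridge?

Yes

Removing 6 - 1 leaves no path between 6 and 1: the component count goes from 1 to 2. So it is a bridge.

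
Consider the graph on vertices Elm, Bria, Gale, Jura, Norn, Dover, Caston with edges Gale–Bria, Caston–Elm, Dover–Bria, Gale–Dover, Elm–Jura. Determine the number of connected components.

3

Norn is isolated — a component by itself.
Starting from Bria we can reach Bria, Gale, Dover. That is one component of size 3.
Starting from Elm we can reach Elm, Jura, Caston. That is one component of size 3.
Total: 3 components.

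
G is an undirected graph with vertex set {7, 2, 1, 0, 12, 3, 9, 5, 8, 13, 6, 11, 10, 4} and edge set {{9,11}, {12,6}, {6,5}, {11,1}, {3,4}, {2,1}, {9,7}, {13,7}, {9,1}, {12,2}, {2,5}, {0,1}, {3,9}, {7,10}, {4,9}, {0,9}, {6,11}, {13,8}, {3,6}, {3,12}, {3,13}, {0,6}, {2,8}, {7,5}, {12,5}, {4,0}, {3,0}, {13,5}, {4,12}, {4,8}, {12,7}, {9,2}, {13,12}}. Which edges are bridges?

The edges on the cycle 3-13-7-12-3 are not bridges since each lies on that cycle.
But removing 7—10 disconnects 7 from 10 — this is a bridge.

10-7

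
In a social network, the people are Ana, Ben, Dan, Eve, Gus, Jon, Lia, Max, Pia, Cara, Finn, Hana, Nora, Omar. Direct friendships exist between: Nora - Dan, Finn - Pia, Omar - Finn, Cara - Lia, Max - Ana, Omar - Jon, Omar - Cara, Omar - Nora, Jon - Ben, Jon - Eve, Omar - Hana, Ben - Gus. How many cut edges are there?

12

removing Dan - Nora disconnects Dan from Nora; removing Pia - Finn disconnects Pia from Finn; removing Hana - Omar disconnects Hana from Omar; removing Omar - Nora disconnects Omar from Nora — these are bridges.
In total 12 edges are bridges.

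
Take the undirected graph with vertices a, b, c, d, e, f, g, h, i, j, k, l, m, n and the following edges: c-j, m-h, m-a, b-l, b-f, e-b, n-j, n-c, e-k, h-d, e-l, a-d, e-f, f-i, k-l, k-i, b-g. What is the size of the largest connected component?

Starting from c we can reach c, j, n. That is one component of size 3.
Starting from a we can reach a, d, h, m. That is one component of size 4.
Starting from b we can reach b, e, f, g, i, k, l. That is one component of size 7.
The largest has 7 vertices.

7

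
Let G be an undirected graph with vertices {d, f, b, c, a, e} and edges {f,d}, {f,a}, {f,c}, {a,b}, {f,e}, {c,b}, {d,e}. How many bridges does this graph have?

The edges on the cycle f-d-e-f are not bridges since each lies on that cycle.
Every edge lies on some cycle, so there are no bridges.

0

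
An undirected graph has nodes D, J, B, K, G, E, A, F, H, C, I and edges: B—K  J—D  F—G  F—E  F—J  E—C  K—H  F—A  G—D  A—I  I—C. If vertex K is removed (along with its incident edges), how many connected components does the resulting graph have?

With K gone, the remaining components are: {B}; {H}; {A, C, D, E, F, G, I, J}.
That is 3 components.

3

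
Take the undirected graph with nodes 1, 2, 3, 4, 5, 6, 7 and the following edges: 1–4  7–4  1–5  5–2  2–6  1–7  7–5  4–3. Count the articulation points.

Removing 2 increases the component count from 1 to 2, so 2 is a cut vertex.
Removing 4 increases the component count from 1 to 2, so 4 is a cut vertex.
Removing 5 increases the component count from 1 to 2, so 5 is a cut vertex.
By contrast removing 3 leaves 1 component; it is not a cut vertex. No other vertex is a cut vertex either.

3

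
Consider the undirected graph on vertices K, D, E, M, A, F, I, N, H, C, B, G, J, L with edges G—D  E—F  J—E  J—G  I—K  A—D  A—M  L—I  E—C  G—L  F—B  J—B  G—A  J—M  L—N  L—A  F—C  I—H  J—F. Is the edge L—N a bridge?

Yes

Removing L—N leaves no path between L and N: the component count goes from 1 to 2. So it is a bridge.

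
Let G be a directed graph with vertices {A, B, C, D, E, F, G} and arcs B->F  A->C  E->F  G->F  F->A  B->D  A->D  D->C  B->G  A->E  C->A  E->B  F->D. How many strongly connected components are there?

1

{A, B, C, D, E, F, G} are all mutually reachable — one SCC of size 7.
That gives 1 strongly connected component.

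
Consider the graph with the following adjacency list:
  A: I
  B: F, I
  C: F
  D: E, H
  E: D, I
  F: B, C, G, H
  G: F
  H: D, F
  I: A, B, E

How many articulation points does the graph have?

Removing F increases the component count from 1 to 3, so F is a cut vertex.
Removing I increases the component count from 1 to 2, so I is a cut vertex.
By contrast removing G leaves 1 component; it is not a cut vertex. No other vertex is a cut vertex either.

2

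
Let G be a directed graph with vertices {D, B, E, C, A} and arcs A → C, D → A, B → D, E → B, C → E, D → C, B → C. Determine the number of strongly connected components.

1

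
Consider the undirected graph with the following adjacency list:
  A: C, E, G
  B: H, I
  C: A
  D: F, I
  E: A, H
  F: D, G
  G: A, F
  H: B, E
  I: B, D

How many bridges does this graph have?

The edges on the cycle I-D-F-G-A-E-H-B-I are not bridges since each lies on that cycle.
But removing C-A disconnects C from A — this is a bridge.

1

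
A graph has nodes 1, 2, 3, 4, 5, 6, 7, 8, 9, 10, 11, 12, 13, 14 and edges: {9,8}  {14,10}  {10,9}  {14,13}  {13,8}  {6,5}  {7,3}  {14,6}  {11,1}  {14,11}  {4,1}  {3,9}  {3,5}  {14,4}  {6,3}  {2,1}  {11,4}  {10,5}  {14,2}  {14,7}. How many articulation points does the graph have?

1

Removing 14 increases the component count from 2 to 3, so 14 is a cut vertex.
By contrast removing 6 leaves 2 components; it is not a cut vertex. No other vertex is a cut vertex either.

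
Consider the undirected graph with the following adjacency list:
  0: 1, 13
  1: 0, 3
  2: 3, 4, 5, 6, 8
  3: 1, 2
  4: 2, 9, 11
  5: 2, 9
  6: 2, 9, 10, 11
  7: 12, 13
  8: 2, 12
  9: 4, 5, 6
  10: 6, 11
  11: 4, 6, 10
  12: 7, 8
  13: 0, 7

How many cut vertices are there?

1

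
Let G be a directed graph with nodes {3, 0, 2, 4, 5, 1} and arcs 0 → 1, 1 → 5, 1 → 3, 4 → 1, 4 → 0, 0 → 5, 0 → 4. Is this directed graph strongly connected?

No

There is no directed path from 3 to 2, so the graph is not strongly connected.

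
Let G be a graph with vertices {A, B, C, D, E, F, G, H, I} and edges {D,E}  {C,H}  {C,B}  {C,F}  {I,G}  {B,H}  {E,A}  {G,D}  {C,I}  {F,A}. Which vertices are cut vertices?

Removing C increases the component count from 1 to 2, so C is a cut vertex.
By contrast removing E leaves 1 component; it is not a cut vertex. No other vertex is a cut vertex either.

C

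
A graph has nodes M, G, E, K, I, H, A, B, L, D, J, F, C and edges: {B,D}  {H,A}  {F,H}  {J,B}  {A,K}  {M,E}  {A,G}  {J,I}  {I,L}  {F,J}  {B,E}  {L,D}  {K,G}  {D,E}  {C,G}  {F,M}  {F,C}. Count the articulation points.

1

Removing F increases the component count from 1 to 2, so F is a cut vertex.
By contrast removing J leaves 1 component; it is not a cut vertex. No other vertex is a cut vertex either.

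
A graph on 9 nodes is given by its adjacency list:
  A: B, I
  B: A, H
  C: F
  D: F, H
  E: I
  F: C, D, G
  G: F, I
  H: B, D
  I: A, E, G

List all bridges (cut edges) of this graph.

C-F, E-I

The edges on the cycle H-B-A-I-G-F-D-H are not bridges since each lies on that cycle.
But removing E-I disconnects E from I; removing F-C disconnects F from C — these are bridges.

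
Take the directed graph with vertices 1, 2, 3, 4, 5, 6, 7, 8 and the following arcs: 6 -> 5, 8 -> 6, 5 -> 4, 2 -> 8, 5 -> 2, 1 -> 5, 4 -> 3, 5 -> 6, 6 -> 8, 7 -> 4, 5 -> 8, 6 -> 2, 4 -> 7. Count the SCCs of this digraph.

4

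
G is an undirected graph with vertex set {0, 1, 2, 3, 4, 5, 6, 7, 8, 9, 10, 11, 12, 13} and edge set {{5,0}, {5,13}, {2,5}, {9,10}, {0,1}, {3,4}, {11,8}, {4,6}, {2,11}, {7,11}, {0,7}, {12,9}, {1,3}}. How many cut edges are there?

The edges on the cycle 2-5-0-7-11-2 are not bridges since each lies on that cycle.
But removing 4-6 disconnects 4 from 6; removing 12-9 disconnects 12 from 9; removing 0-1 disconnects 0 from 1; removing 3-4 disconnects 3 from 4 — these are bridges.
In total 8 edges are bridges.

8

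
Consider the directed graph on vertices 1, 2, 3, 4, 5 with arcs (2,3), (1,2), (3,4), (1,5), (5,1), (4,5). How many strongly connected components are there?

1

{1, 2, 3, 4, 5} are all mutually reachable — one SCC of size 5.
That gives 1 strongly connected component.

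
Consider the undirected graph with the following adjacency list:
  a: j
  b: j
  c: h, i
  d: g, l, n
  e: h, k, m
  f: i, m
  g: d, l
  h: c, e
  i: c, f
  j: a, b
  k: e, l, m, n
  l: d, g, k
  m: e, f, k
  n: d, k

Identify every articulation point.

j, k

Removing j increases the component count from 2 to 3, so j is a cut vertex.
Removing k increases the component count from 2 to 3, so k is a cut vertex.
By contrast removing h leaves 2 components; it is not a cut vertex. No other vertex is a cut vertex either.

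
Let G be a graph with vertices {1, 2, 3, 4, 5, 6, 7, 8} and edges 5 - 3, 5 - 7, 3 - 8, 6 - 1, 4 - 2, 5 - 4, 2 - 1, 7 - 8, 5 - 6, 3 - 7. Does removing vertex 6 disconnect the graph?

Deleting 6 leaves 1 component (was 1) (its neighbors 1, 5 remain connected to each other), so 6 is not a cut vertex.

No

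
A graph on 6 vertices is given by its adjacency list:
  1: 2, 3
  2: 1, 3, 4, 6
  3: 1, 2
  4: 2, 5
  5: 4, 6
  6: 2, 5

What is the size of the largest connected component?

Starting from 1 we can reach 1, 2, 3, 4, 5, 6. That is one component of size 6.
The largest has 6 vertices.

6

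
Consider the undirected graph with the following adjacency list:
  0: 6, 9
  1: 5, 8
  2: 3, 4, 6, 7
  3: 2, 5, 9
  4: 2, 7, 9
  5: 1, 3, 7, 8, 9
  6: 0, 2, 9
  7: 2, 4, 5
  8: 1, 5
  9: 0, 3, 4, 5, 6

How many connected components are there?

1

Starting from 0 we can reach 0, 1, 2, 3, 4, 5, 6, 7, 8, 9. That is one component of size 10.
Total: 1 component.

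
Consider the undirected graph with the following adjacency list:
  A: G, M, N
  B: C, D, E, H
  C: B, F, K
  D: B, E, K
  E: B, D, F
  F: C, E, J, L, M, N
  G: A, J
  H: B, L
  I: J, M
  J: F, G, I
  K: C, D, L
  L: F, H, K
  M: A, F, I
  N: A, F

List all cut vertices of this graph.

Removing F increases the component count from 1 to 2, so F is a cut vertex.
By contrast removing A leaves 1 component; it is not a cut vertex. No other vertex is a cut vertex either.

F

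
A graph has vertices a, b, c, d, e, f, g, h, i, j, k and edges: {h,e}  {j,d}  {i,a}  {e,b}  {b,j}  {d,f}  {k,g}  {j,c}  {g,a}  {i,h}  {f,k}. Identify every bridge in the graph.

c-j

The edges on the cycle i-h-e-b-j-d-f-k-g-a-i are not bridges since each lies on that cycle.
But removing c–j disconnects c from j — this is a bridge.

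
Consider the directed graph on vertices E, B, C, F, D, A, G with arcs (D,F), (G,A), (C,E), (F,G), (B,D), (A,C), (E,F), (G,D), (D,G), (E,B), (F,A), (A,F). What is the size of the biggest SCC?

{A, B, C, D, E, F, G} are all mutually reachable — one SCC of size 7.
The largest has 7 vertices.

7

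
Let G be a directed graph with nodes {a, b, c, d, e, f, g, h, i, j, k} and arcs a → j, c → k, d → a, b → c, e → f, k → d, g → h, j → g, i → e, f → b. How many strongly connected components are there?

11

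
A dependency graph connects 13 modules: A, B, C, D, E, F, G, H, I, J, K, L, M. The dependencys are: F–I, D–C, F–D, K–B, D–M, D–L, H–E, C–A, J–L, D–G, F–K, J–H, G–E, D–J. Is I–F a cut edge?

Yes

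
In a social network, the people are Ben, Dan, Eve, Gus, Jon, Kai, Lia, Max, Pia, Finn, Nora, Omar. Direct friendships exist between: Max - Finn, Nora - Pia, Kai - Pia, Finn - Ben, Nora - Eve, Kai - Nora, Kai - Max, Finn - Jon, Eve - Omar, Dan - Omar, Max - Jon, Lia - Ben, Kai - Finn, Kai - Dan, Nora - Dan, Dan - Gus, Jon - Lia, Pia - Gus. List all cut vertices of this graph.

Kai

Removing Kai increases the component count from 1 to 2, so Kai is a cut vertex.
By contrast removing Jon leaves 1 component; it is not a cut vertex. No other vertex is a cut vertex either.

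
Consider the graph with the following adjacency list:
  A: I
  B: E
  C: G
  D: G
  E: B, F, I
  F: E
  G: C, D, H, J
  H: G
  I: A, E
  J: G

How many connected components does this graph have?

2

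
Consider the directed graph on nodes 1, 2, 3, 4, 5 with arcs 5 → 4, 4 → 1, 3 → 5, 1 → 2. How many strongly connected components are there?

5

{5} is an SCC by itself.
{4} is an SCC by itself.
{1} is an SCC by itself.
{2} is an SCC by itself.
{3} is an SCC by itself.
That gives 5 strongly connected components.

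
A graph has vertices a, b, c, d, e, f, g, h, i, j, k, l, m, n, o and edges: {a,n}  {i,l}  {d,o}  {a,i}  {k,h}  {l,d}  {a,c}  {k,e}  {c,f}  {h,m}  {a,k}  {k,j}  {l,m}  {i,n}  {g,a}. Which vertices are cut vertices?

a, c, d, k, l

Removing a increases the component count from 2 to 4, so a is a cut vertex.
Removing c increases the component count from 2 to 3, so c is a cut vertex.
Removing d increases the component count from 2 to 3, so d is a cut vertex.
Likewise k, l are cut vertices.
By contrast removing e leaves 2 components; it is not a cut vertex. No other vertex is a cut vertex either.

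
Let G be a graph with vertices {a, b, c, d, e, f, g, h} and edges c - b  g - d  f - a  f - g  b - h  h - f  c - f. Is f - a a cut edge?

Yes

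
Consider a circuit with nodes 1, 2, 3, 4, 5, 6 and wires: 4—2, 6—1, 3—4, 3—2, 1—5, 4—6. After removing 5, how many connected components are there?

With 5 gone, the remaining components are: {1, 2, 3, 4, 6}.
That is 1 component.

1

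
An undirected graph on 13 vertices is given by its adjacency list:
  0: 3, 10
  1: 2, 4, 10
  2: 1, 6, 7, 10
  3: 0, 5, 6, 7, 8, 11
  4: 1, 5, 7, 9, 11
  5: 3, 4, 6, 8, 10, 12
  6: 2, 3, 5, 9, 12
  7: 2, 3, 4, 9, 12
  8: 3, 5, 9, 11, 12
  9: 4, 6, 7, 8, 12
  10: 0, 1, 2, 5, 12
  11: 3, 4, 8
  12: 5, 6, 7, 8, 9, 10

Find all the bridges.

none

The edges on the cycle 3-5-6-2-1-10-0-3 are not bridges since each lies on that cycle.
Every edge lies on some cycle, so there are no bridges.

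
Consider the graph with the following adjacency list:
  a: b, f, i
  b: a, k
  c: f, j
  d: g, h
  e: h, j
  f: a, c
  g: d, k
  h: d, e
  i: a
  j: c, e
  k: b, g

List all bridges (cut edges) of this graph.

a-i

The edges on the cycle f-c-j-e-h-d-g-k-b-a-f are not bridges since each lies on that cycle.
But removing a-i disconnects a from i — this is a bridge.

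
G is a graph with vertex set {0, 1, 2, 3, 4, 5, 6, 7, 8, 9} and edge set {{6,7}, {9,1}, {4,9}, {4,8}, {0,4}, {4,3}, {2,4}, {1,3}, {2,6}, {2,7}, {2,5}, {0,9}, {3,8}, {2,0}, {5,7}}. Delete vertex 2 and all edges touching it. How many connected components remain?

With 2 gone, the remaining components are: {5, 6, 7}; {0, 1, 3, 4, 8, 9}.
That is 2 components.

2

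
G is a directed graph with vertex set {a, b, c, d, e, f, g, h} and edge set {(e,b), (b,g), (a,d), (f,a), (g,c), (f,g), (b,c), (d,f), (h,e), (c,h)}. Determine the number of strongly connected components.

2

{b, c, e, g, h} are all mutually reachable — one SCC of size 5.
{a, d, f} are all mutually reachable — one SCC of size 3.
That gives 2 strongly connected components.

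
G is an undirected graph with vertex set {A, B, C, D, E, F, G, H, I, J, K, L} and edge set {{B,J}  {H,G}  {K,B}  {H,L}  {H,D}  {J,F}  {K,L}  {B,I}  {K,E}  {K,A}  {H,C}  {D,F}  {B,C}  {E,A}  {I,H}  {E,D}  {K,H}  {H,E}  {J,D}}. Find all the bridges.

The edges on the cycle K-B-J-D-E-K are not bridges since each lies on that cycle.
But removing H - G disconnects H from G — this is a bridge.

G-H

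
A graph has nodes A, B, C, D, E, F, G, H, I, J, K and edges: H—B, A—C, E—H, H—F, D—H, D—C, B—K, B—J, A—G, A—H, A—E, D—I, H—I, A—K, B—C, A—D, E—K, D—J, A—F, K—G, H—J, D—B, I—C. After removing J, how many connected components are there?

1

With J gone, the remaining components are: {A, B, C, D, E, F, G, H, I, K}.
That is 1 component.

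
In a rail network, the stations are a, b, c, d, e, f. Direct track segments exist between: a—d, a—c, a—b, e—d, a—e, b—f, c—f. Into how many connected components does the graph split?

Starting from a we can reach a, b, c, d, e, f. That is one component of size 6.
Total: 1 component.

1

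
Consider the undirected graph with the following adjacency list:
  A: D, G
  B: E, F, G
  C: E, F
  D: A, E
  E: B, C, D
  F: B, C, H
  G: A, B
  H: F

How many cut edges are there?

The edges on the cycle F-C-E-B-F are not bridges since each lies on that cycle.
But removing F-H disconnects F from H — this is a bridge.

1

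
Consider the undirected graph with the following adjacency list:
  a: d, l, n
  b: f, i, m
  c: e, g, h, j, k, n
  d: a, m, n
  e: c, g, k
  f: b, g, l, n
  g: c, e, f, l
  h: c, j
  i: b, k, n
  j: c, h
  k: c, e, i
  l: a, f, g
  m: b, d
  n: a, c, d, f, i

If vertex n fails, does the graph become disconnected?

No

Deleting n leaves 1 component (was 1) (its neighbors a, c, d, f, i remain connected to each other), so n is not a cut vertex.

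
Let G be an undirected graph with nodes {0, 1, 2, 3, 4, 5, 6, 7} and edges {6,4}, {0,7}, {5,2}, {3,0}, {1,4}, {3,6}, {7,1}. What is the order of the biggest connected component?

6

Starting from 2 we can reach 2, 5. That is one component of size 2.
Starting from 0 we can reach 0, 1, 3, 4, 6, 7. That is one component of size 6.
The largest has 6 vertices.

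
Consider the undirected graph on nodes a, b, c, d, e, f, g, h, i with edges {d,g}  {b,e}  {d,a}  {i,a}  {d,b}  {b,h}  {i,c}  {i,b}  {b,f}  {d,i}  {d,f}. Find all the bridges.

The edges on the cycle d-i-b-d are not bridges since each lies on that cycle.
But removing b—e disconnects b from e; removing i—c disconnects i from c; removing h—b disconnects h from b; removing d—g disconnects d from g — these are bridges.

b-e, b-h, c-i, d-g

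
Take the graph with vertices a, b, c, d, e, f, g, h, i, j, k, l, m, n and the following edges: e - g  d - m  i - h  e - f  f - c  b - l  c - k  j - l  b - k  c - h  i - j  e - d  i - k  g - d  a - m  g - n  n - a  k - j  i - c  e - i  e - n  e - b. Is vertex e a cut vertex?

Deleting e raises the number of components from 1 to 2, so e is a cut vertex.

Yes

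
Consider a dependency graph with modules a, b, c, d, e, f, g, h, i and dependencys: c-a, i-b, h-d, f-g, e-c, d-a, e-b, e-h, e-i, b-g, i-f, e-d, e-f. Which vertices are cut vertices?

Removing e increases the component count from 1 to 2, so e is a cut vertex.
By contrast removing d leaves 1 component; it is not a cut vertex. No other vertex is a cut vertex either.

e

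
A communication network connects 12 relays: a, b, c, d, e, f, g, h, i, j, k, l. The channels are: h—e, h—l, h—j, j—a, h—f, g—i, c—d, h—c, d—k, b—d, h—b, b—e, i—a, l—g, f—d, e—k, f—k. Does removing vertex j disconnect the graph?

No

Deleting j leaves 1 component (was 1) (its neighbors a, h remain connected to each other), so j is not a cut vertex.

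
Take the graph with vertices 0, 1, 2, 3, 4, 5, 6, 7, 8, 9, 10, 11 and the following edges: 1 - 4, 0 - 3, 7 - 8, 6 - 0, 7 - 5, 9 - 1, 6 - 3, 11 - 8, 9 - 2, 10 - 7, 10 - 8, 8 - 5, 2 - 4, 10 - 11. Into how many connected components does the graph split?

3

Starting from 0 we can reach 0, 3, 6. That is one component of size 3.
Starting from 1 we can reach 1, 2, 4, 9. That is one component of size 4.
Starting from 5 we can reach 5, 7, 8, 10, 11. That is one component of size 5.
Total: 3 components.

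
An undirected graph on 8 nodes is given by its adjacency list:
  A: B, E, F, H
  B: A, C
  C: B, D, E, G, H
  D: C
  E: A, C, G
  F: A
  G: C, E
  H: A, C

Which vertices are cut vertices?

A, C

Removing A increases the component count from 1 to 2, so A is a cut vertex.
Removing C increases the component count from 1 to 2, so C is a cut vertex.
By contrast removing H leaves 1 component; it is not a cut vertex. No other vertex is a cut vertex either.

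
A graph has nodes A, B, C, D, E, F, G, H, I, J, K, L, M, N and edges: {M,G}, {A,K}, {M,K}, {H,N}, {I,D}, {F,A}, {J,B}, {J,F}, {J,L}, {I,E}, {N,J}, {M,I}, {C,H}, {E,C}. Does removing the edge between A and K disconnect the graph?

After removing A–K, the path A-F-J-N-H-C-E-I-M-K still connects them, so the edge is not a bridge.

No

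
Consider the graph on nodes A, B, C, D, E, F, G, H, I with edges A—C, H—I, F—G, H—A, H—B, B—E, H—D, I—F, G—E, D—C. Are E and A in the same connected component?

Yes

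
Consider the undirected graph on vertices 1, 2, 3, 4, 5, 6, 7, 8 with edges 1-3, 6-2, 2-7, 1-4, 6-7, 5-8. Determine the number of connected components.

Starting from 5 we can reach 5, 8. That is one component of size 2.
Starting from 1 we can reach 1, 3, 4. That is one component of size 3.
Starting from 2 we can reach 2, 6, 7. That is one component of size 3.
Total: 3 components.

3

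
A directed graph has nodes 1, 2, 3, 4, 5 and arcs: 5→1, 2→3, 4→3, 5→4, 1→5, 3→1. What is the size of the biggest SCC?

4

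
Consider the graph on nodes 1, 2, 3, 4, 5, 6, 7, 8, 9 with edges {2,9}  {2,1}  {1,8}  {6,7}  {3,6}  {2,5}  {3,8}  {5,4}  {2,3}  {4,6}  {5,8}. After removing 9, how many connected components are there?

1

With 9 gone, the remaining components are: {1, 2, 3, 4, 5, 6, 7, 8}.
That is 1 component.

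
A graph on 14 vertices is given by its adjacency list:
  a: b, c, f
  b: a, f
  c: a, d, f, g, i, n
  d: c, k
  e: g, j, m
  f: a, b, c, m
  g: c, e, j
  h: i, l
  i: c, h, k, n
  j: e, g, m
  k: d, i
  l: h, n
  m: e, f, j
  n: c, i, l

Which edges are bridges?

The edges on the cycle c-a-b-f-c are not bridges since each lies on that cycle.
Every edge lies on some cycle, so there are no bridges.

none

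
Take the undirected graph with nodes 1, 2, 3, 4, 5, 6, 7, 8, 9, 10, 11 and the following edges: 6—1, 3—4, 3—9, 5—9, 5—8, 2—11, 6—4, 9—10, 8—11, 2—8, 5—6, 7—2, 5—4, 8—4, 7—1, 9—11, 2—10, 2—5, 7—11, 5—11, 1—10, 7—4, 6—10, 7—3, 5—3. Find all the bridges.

The edges on the cycle 5-6-10-9-5 are not bridges since each lies on that cycle.
Every edge lies on some cycle, so there are no bridges.

none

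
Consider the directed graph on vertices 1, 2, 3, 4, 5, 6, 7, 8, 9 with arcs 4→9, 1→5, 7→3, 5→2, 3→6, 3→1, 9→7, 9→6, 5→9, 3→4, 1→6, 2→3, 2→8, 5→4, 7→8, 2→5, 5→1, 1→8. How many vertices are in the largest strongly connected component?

7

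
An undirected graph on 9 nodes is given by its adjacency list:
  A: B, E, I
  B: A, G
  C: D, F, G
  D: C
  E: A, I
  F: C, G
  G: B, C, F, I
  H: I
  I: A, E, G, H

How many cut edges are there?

The edges on the cycle C-G-F-C are not bridges since each lies on that cycle.
But removing D-C disconnects D from C; removing I-H disconnects I from H — these are bridges.
That makes 2 bridges.

2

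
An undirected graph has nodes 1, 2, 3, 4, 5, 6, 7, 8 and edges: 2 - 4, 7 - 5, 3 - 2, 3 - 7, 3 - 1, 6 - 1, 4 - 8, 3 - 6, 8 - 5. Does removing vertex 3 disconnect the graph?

Yes

Deleting 3 raises the number of components from 1 to 2, so 3 is a cut vertex.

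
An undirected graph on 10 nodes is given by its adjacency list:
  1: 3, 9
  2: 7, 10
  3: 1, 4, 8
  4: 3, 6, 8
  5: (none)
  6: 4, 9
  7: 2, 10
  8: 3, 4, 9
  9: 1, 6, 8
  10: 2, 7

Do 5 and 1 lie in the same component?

No

The component containing 5 is {5}, and 1 is not in it.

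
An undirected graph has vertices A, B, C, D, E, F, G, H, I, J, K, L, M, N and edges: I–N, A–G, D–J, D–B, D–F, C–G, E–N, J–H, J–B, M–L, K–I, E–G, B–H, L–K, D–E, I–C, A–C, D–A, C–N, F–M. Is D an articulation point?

Deleting D raises the number of components from 1 to 2, so D is a cut vertex.

Yes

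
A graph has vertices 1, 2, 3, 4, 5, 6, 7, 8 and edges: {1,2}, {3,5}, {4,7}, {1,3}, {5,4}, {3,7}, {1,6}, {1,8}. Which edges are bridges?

1-2, 1-3, 1-6, 1-8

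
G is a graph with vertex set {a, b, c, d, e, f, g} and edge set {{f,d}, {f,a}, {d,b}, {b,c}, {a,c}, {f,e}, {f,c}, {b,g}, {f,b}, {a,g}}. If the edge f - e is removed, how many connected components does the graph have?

2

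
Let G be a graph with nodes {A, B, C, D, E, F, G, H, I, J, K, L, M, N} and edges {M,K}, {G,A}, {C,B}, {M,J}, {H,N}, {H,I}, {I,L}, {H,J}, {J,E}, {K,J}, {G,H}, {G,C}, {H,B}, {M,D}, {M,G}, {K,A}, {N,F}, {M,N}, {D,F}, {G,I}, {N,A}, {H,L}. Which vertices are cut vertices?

Removing J increases the component count from 1 to 2, so J is a cut vertex.
By contrast removing D leaves 1 component; it is not a cut vertex. No other vertex is a cut vertex either.

J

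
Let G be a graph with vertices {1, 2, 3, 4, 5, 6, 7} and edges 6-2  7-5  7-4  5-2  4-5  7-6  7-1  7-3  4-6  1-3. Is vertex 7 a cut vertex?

Deleting 7 raises the number of components from 1 to 2, so 7 is a cut vertex.

Yes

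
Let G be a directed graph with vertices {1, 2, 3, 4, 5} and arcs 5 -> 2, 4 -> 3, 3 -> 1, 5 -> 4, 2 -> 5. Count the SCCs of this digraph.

4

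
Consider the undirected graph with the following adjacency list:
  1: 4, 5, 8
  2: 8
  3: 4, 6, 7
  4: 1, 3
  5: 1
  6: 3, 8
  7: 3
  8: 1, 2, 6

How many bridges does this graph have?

The edges on the cycle 3-4-1-8-6-3 are not bridges since each lies on that cycle.
But removing 8-2 disconnects 8 from 2; removing 1-5 disconnects 1 from 5; removing 3-7 disconnects 3 from 7 — these are bridges.
That makes 3 bridges.

3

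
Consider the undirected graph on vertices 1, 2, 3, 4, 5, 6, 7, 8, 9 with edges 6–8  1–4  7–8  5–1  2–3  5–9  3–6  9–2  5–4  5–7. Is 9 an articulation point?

No

Deleting 9 leaves 1 component (was 1) (its neighbors 2, 5 remain connected to each other), so 9 is not a cut vertex.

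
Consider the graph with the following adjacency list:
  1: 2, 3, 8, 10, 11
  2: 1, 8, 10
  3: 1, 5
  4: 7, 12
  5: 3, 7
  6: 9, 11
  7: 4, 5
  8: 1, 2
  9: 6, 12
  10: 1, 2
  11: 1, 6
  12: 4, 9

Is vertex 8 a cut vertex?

No

Deleting 8 leaves 1 component (was 1) (its neighbors 1, 2 remain connected to each other), so 8 is not a cut vertex.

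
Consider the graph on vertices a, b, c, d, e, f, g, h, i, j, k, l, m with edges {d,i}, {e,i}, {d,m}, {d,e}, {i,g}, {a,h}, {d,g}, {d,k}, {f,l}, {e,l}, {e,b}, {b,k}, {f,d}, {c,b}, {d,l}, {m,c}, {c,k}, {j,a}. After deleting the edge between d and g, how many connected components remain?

2

d and g are still connected via d-i-g, so the component count stays at 2.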